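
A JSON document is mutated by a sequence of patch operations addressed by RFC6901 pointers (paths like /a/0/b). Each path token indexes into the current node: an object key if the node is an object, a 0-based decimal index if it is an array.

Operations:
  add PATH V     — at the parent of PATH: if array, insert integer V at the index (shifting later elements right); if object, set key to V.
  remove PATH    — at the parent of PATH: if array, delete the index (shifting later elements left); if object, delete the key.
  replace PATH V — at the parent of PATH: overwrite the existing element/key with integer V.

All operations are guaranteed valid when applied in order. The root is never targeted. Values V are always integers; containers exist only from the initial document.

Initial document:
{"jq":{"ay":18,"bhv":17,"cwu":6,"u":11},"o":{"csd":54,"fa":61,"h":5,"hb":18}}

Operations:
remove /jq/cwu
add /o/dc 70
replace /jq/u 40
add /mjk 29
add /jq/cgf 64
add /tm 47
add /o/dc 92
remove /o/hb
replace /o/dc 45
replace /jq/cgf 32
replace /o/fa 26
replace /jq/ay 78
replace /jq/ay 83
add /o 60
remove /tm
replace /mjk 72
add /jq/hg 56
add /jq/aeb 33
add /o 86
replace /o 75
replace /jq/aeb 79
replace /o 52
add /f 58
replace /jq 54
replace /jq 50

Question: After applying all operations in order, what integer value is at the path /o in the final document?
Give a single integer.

Answer: 52

Derivation:
After op 1 (remove /jq/cwu): {"jq":{"ay":18,"bhv":17,"u":11},"o":{"csd":54,"fa":61,"h":5,"hb":18}}
After op 2 (add /o/dc 70): {"jq":{"ay":18,"bhv":17,"u":11},"o":{"csd":54,"dc":70,"fa":61,"h":5,"hb":18}}
After op 3 (replace /jq/u 40): {"jq":{"ay":18,"bhv":17,"u":40},"o":{"csd":54,"dc":70,"fa":61,"h":5,"hb":18}}
After op 4 (add /mjk 29): {"jq":{"ay":18,"bhv":17,"u":40},"mjk":29,"o":{"csd":54,"dc":70,"fa":61,"h":5,"hb":18}}
After op 5 (add /jq/cgf 64): {"jq":{"ay":18,"bhv":17,"cgf":64,"u":40},"mjk":29,"o":{"csd":54,"dc":70,"fa":61,"h":5,"hb":18}}
After op 6 (add /tm 47): {"jq":{"ay":18,"bhv":17,"cgf":64,"u":40},"mjk":29,"o":{"csd":54,"dc":70,"fa":61,"h":5,"hb":18},"tm":47}
After op 7 (add /o/dc 92): {"jq":{"ay":18,"bhv":17,"cgf":64,"u":40},"mjk":29,"o":{"csd":54,"dc":92,"fa":61,"h":5,"hb":18},"tm":47}
After op 8 (remove /o/hb): {"jq":{"ay":18,"bhv":17,"cgf":64,"u":40},"mjk":29,"o":{"csd":54,"dc":92,"fa":61,"h":5},"tm":47}
After op 9 (replace /o/dc 45): {"jq":{"ay":18,"bhv":17,"cgf":64,"u":40},"mjk":29,"o":{"csd":54,"dc":45,"fa":61,"h":5},"tm":47}
After op 10 (replace /jq/cgf 32): {"jq":{"ay":18,"bhv":17,"cgf":32,"u":40},"mjk":29,"o":{"csd":54,"dc":45,"fa":61,"h":5},"tm":47}
After op 11 (replace /o/fa 26): {"jq":{"ay":18,"bhv":17,"cgf":32,"u":40},"mjk":29,"o":{"csd":54,"dc":45,"fa":26,"h":5},"tm":47}
After op 12 (replace /jq/ay 78): {"jq":{"ay":78,"bhv":17,"cgf":32,"u":40},"mjk":29,"o":{"csd":54,"dc":45,"fa":26,"h":5},"tm":47}
After op 13 (replace /jq/ay 83): {"jq":{"ay":83,"bhv":17,"cgf":32,"u":40},"mjk":29,"o":{"csd":54,"dc":45,"fa":26,"h":5},"tm":47}
After op 14 (add /o 60): {"jq":{"ay":83,"bhv":17,"cgf":32,"u":40},"mjk":29,"o":60,"tm":47}
After op 15 (remove /tm): {"jq":{"ay":83,"bhv":17,"cgf":32,"u":40},"mjk":29,"o":60}
After op 16 (replace /mjk 72): {"jq":{"ay":83,"bhv":17,"cgf":32,"u":40},"mjk":72,"o":60}
After op 17 (add /jq/hg 56): {"jq":{"ay":83,"bhv":17,"cgf":32,"hg":56,"u":40},"mjk":72,"o":60}
After op 18 (add /jq/aeb 33): {"jq":{"aeb":33,"ay":83,"bhv":17,"cgf":32,"hg":56,"u":40},"mjk":72,"o":60}
After op 19 (add /o 86): {"jq":{"aeb":33,"ay":83,"bhv":17,"cgf":32,"hg":56,"u":40},"mjk":72,"o":86}
After op 20 (replace /o 75): {"jq":{"aeb":33,"ay":83,"bhv":17,"cgf":32,"hg":56,"u":40},"mjk":72,"o":75}
After op 21 (replace /jq/aeb 79): {"jq":{"aeb":79,"ay":83,"bhv":17,"cgf":32,"hg":56,"u":40},"mjk":72,"o":75}
After op 22 (replace /o 52): {"jq":{"aeb":79,"ay":83,"bhv":17,"cgf":32,"hg":56,"u":40},"mjk":72,"o":52}
After op 23 (add /f 58): {"f":58,"jq":{"aeb":79,"ay":83,"bhv":17,"cgf":32,"hg":56,"u":40},"mjk":72,"o":52}
After op 24 (replace /jq 54): {"f":58,"jq":54,"mjk":72,"o":52}
After op 25 (replace /jq 50): {"f":58,"jq":50,"mjk":72,"o":52}
Value at /o: 52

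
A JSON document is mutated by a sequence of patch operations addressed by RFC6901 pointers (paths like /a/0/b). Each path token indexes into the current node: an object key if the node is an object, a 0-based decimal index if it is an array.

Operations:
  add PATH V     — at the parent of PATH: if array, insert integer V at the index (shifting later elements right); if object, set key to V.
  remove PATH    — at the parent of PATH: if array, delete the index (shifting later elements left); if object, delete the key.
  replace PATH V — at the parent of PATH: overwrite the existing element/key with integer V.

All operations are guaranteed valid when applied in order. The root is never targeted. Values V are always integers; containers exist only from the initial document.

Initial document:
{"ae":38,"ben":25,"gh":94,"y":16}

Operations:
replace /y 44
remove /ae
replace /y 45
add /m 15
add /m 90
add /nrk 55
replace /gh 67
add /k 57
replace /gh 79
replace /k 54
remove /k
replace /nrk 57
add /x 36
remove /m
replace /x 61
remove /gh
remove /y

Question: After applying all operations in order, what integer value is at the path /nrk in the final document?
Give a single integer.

After op 1 (replace /y 44): {"ae":38,"ben":25,"gh":94,"y":44}
After op 2 (remove /ae): {"ben":25,"gh":94,"y":44}
After op 3 (replace /y 45): {"ben":25,"gh":94,"y":45}
After op 4 (add /m 15): {"ben":25,"gh":94,"m":15,"y":45}
After op 5 (add /m 90): {"ben":25,"gh":94,"m":90,"y":45}
After op 6 (add /nrk 55): {"ben":25,"gh":94,"m":90,"nrk":55,"y":45}
After op 7 (replace /gh 67): {"ben":25,"gh":67,"m":90,"nrk":55,"y":45}
After op 8 (add /k 57): {"ben":25,"gh":67,"k":57,"m":90,"nrk":55,"y":45}
After op 9 (replace /gh 79): {"ben":25,"gh":79,"k":57,"m":90,"nrk":55,"y":45}
After op 10 (replace /k 54): {"ben":25,"gh":79,"k":54,"m":90,"nrk":55,"y":45}
After op 11 (remove /k): {"ben":25,"gh":79,"m":90,"nrk":55,"y":45}
After op 12 (replace /nrk 57): {"ben":25,"gh":79,"m":90,"nrk":57,"y":45}
After op 13 (add /x 36): {"ben":25,"gh":79,"m":90,"nrk":57,"x":36,"y":45}
After op 14 (remove /m): {"ben":25,"gh":79,"nrk":57,"x":36,"y":45}
After op 15 (replace /x 61): {"ben":25,"gh":79,"nrk":57,"x":61,"y":45}
After op 16 (remove /gh): {"ben":25,"nrk":57,"x":61,"y":45}
After op 17 (remove /y): {"ben":25,"nrk":57,"x":61}
Value at /nrk: 57

Answer: 57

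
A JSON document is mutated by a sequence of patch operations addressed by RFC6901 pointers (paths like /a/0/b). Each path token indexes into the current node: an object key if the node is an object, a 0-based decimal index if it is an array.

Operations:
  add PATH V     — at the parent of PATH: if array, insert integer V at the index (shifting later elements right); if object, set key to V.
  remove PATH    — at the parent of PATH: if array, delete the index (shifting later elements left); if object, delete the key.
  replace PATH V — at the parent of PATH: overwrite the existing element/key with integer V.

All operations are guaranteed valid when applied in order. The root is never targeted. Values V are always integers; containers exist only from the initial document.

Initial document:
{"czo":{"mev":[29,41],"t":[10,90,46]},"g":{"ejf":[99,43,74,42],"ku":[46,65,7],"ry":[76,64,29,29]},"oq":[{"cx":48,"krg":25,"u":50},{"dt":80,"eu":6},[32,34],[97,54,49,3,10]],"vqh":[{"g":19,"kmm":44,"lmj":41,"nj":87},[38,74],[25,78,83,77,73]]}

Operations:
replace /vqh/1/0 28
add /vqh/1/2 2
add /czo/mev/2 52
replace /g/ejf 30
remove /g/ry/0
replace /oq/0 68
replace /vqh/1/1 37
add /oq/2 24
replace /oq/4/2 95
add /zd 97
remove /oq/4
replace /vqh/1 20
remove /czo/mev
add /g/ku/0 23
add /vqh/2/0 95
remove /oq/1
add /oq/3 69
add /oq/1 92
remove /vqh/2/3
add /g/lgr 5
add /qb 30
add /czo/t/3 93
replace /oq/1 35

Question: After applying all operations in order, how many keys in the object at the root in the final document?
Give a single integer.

Answer: 6

Derivation:
After op 1 (replace /vqh/1/0 28): {"czo":{"mev":[29,41],"t":[10,90,46]},"g":{"ejf":[99,43,74,42],"ku":[46,65,7],"ry":[76,64,29,29]},"oq":[{"cx":48,"krg":25,"u":50},{"dt":80,"eu":6},[32,34],[97,54,49,3,10]],"vqh":[{"g":19,"kmm":44,"lmj":41,"nj":87},[28,74],[25,78,83,77,73]]}
After op 2 (add /vqh/1/2 2): {"czo":{"mev":[29,41],"t":[10,90,46]},"g":{"ejf":[99,43,74,42],"ku":[46,65,7],"ry":[76,64,29,29]},"oq":[{"cx":48,"krg":25,"u":50},{"dt":80,"eu":6},[32,34],[97,54,49,3,10]],"vqh":[{"g":19,"kmm":44,"lmj":41,"nj":87},[28,74,2],[25,78,83,77,73]]}
After op 3 (add /czo/mev/2 52): {"czo":{"mev":[29,41,52],"t":[10,90,46]},"g":{"ejf":[99,43,74,42],"ku":[46,65,7],"ry":[76,64,29,29]},"oq":[{"cx":48,"krg":25,"u":50},{"dt":80,"eu":6},[32,34],[97,54,49,3,10]],"vqh":[{"g":19,"kmm":44,"lmj":41,"nj":87},[28,74,2],[25,78,83,77,73]]}
After op 4 (replace /g/ejf 30): {"czo":{"mev":[29,41,52],"t":[10,90,46]},"g":{"ejf":30,"ku":[46,65,7],"ry":[76,64,29,29]},"oq":[{"cx":48,"krg":25,"u":50},{"dt":80,"eu":6},[32,34],[97,54,49,3,10]],"vqh":[{"g":19,"kmm":44,"lmj":41,"nj":87},[28,74,2],[25,78,83,77,73]]}
After op 5 (remove /g/ry/0): {"czo":{"mev":[29,41,52],"t":[10,90,46]},"g":{"ejf":30,"ku":[46,65,7],"ry":[64,29,29]},"oq":[{"cx":48,"krg":25,"u":50},{"dt":80,"eu":6},[32,34],[97,54,49,3,10]],"vqh":[{"g":19,"kmm":44,"lmj":41,"nj":87},[28,74,2],[25,78,83,77,73]]}
After op 6 (replace /oq/0 68): {"czo":{"mev":[29,41,52],"t":[10,90,46]},"g":{"ejf":30,"ku":[46,65,7],"ry":[64,29,29]},"oq":[68,{"dt":80,"eu":6},[32,34],[97,54,49,3,10]],"vqh":[{"g":19,"kmm":44,"lmj":41,"nj":87},[28,74,2],[25,78,83,77,73]]}
After op 7 (replace /vqh/1/1 37): {"czo":{"mev":[29,41,52],"t":[10,90,46]},"g":{"ejf":30,"ku":[46,65,7],"ry":[64,29,29]},"oq":[68,{"dt":80,"eu":6},[32,34],[97,54,49,3,10]],"vqh":[{"g":19,"kmm":44,"lmj":41,"nj":87},[28,37,2],[25,78,83,77,73]]}
After op 8 (add /oq/2 24): {"czo":{"mev":[29,41,52],"t":[10,90,46]},"g":{"ejf":30,"ku":[46,65,7],"ry":[64,29,29]},"oq":[68,{"dt":80,"eu":6},24,[32,34],[97,54,49,3,10]],"vqh":[{"g":19,"kmm":44,"lmj":41,"nj":87},[28,37,2],[25,78,83,77,73]]}
After op 9 (replace /oq/4/2 95): {"czo":{"mev":[29,41,52],"t":[10,90,46]},"g":{"ejf":30,"ku":[46,65,7],"ry":[64,29,29]},"oq":[68,{"dt":80,"eu":6},24,[32,34],[97,54,95,3,10]],"vqh":[{"g":19,"kmm":44,"lmj":41,"nj":87},[28,37,2],[25,78,83,77,73]]}
After op 10 (add /zd 97): {"czo":{"mev":[29,41,52],"t":[10,90,46]},"g":{"ejf":30,"ku":[46,65,7],"ry":[64,29,29]},"oq":[68,{"dt":80,"eu":6},24,[32,34],[97,54,95,3,10]],"vqh":[{"g":19,"kmm":44,"lmj":41,"nj":87},[28,37,2],[25,78,83,77,73]],"zd":97}
After op 11 (remove /oq/4): {"czo":{"mev":[29,41,52],"t":[10,90,46]},"g":{"ejf":30,"ku":[46,65,7],"ry":[64,29,29]},"oq":[68,{"dt":80,"eu":6},24,[32,34]],"vqh":[{"g":19,"kmm":44,"lmj":41,"nj":87},[28,37,2],[25,78,83,77,73]],"zd":97}
After op 12 (replace /vqh/1 20): {"czo":{"mev":[29,41,52],"t":[10,90,46]},"g":{"ejf":30,"ku":[46,65,7],"ry":[64,29,29]},"oq":[68,{"dt":80,"eu":6},24,[32,34]],"vqh":[{"g":19,"kmm":44,"lmj":41,"nj":87},20,[25,78,83,77,73]],"zd":97}
After op 13 (remove /czo/mev): {"czo":{"t":[10,90,46]},"g":{"ejf":30,"ku":[46,65,7],"ry":[64,29,29]},"oq":[68,{"dt":80,"eu":6},24,[32,34]],"vqh":[{"g":19,"kmm":44,"lmj":41,"nj":87},20,[25,78,83,77,73]],"zd":97}
After op 14 (add /g/ku/0 23): {"czo":{"t":[10,90,46]},"g":{"ejf":30,"ku":[23,46,65,7],"ry":[64,29,29]},"oq":[68,{"dt":80,"eu":6},24,[32,34]],"vqh":[{"g":19,"kmm":44,"lmj":41,"nj":87},20,[25,78,83,77,73]],"zd":97}
After op 15 (add /vqh/2/0 95): {"czo":{"t":[10,90,46]},"g":{"ejf":30,"ku":[23,46,65,7],"ry":[64,29,29]},"oq":[68,{"dt":80,"eu":6},24,[32,34]],"vqh":[{"g":19,"kmm":44,"lmj":41,"nj":87},20,[95,25,78,83,77,73]],"zd":97}
After op 16 (remove /oq/1): {"czo":{"t":[10,90,46]},"g":{"ejf":30,"ku":[23,46,65,7],"ry":[64,29,29]},"oq":[68,24,[32,34]],"vqh":[{"g":19,"kmm":44,"lmj":41,"nj":87},20,[95,25,78,83,77,73]],"zd":97}
After op 17 (add /oq/3 69): {"czo":{"t":[10,90,46]},"g":{"ejf":30,"ku":[23,46,65,7],"ry":[64,29,29]},"oq":[68,24,[32,34],69],"vqh":[{"g":19,"kmm":44,"lmj":41,"nj":87},20,[95,25,78,83,77,73]],"zd":97}
After op 18 (add /oq/1 92): {"czo":{"t":[10,90,46]},"g":{"ejf":30,"ku":[23,46,65,7],"ry":[64,29,29]},"oq":[68,92,24,[32,34],69],"vqh":[{"g":19,"kmm":44,"lmj":41,"nj":87},20,[95,25,78,83,77,73]],"zd":97}
After op 19 (remove /vqh/2/3): {"czo":{"t":[10,90,46]},"g":{"ejf":30,"ku":[23,46,65,7],"ry":[64,29,29]},"oq":[68,92,24,[32,34],69],"vqh":[{"g":19,"kmm":44,"lmj":41,"nj":87},20,[95,25,78,77,73]],"zd":97}
After op 20 (add /g/lgr 5): {"czo":{"t":[10,90,46]},"g":{"ejf":30,"ku":[23,46,65,7],"lgr":5,"ry":[64,29,29]},"oq":[68,92,24,[32,34],69],"vqh":[{"g":19,"kmm":44,"lmj":41,"nj":87},20,[95,25,78,77,73]],"zd":97}
After op 21 (add /qb 30): {"czo":{"t":[10,90,46]},"g":{"ejf":30,"ku":[23,46,65,7],"lgr":5,"ry":[64,29,29]},"oq":[68,92,24,[32,34],69],"qb":30,"vqh":[{"g":19,"kmm":44,"lmj":41,"nj":87},20,[95,25,78,77,73]],"zd":97}
After op 22 (add /czo/t/3 93): {"czo":{"t":[10,90,46,93]},"g":{"ejf":30,"ku":[23,46,65,7],"lgr":5,"ry":[64,29,29]},"oq":[68,92,24,[32,34],69],"qb":30,"vqh":[{"g":19,"kmm":44,"lmj":41,"nj":87},20,[95,25,78,77,73]],"zd":97}
After op 23 (replace /oq/1 35): {"czo":{"t":[10,90,46,93]},"g":{"ejf":30,"ku":[23,46,65,7],"lgr":5,"ry":[64,29,29]},"oq":[68,35,24,[32,34],69],"qb":30,"vqh":[{"g":19,"kmm":44,"lmj":41,"nj":87},20,[95,25,78,77,73]],"zd":97}
Size at the root: 6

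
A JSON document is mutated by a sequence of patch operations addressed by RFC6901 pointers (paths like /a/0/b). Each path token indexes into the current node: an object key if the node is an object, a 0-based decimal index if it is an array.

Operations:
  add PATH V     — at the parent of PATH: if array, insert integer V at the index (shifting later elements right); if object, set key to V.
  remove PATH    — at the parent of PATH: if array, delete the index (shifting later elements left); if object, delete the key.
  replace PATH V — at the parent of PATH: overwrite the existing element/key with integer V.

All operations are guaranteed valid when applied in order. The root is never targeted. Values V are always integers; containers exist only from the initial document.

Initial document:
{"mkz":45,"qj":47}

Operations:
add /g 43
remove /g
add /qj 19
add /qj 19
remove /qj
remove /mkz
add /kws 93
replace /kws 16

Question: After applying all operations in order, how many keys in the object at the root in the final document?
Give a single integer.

Answer: 1

Derivation:
After op 1 (add /g 43): {"g":43,"mkz":45,"qj":47}
After op 2 (remove /g): {"mkz":45,"qj":47}
After op 3 (add /qj 19): {"mkz":45,"qj":19}
After op 4 (add /qj 19): {"mkz":45,"qj":19}
After op 5 (remove /qj): {"mkz":45}
After op 6 (remove /mkz): {}
After op 7 (add /kws 93): {"kws":93}
After op 8 (replace /kws 16): {"kws":16}
Size at the root: 1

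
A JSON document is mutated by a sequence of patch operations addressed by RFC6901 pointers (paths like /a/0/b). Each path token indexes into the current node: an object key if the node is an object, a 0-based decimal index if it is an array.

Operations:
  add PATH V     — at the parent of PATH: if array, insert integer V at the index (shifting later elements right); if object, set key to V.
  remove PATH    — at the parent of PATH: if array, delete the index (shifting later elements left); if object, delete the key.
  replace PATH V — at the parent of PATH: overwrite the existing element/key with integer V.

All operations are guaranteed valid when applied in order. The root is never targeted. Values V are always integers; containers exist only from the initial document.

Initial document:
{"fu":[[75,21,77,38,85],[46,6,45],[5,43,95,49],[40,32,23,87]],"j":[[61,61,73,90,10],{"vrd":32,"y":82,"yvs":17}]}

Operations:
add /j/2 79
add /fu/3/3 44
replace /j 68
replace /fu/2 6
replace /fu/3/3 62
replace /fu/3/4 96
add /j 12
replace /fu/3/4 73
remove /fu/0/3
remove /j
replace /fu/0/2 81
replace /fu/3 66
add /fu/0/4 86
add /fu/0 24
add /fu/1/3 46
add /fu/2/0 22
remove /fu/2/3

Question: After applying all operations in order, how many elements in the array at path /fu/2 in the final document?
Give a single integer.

After op 1 (add /j/2 79): {"fu":[[75,21,77,38,85],[46,6,45],[5,43,95,49],[40,32,23,87]],"j":[[61,61,73,90,10],{"vrd":32,"y":82,"yvs":17},79]}
After op 2 (add /fu/3/3 44): {"fu":[[75,21,77,38,85],[46,6,45],[5,43,95,49],[40,32,23,44,87]],"j":[[61,61,73,90,10],{"vrd":32,"y":82,"yvs":17},79]}
After op 3 (replace /j 68): {"fu":[[75,21,77,38,85],[46,6,45],[5,43,95,49],[40,32,23,44,87]],"j":68}
After op 4 (replace /fu/2 6): {"fu":[[75,21,77,38,85],[46,6,45],6,[40,32,23,44,87]],"j":68}
After op 5 (replace /fu/3/3 62): {"fu":[[75,21,77,38,85],[46,6,45],6,[40,32,23,62,87]],"j":68}
After op 6 (replace /fu/3/4 96): {"fu":[[75,21,77,38,85],[46,6,45],6,[40,32,23,62,96]],"j":68}
After op 7 (add /j 12): {"fu":[[75,21,77,38,85],[46,6,45],6,[40,32,23,62,96]],"j":12}
After op 8 (replace /fu/3/4 73): {"fu":[[75,21,77,38,85],[46,6,45],6,[40,32,23,62,73]],"j":12}
After op 9 (remove /fu/0/3): {"fu":[[75,21,77,85],[46,6,45],6,[40,32,23,62,73]],"j":12}
After op 10 (remove /j): {"fu":[[75,21,77,85],[46,6,45],6,[40,32,23,62,73]]}
After op 11 (replace /fu/0/2 81): {"fu":[[75,21,81,85],[46,6,45],6,[40,32,23,62,73]]}
After op 12 (replace /fu/3 66): {"fu":[[75,21,81,85],[46,6,45],6,66]}
After op 13 (add /fu/0/4 86): {"fu":[[75,21,81,85,86],[46,6,45],6,66]}
After op 14 (add /fu/0 24): {"fu":[24,[75,21,81,85,86],[46,6,45],6,66]}
After op 15 (add /fu/1/3 46): {"fu":[24,[75,21,81,46,85,86],[46,6,45],6,66]}
After op 16 (add /fu/2/0 22): {"fu":[24,[75,21,81,46,85,86],[22,46,6,45],6,66]}
After op 17 (remove /fu/2/3): {"fu":[24,[75,21,81,46,85,86],[22,46,6],6,66]}
Size at path /fu/2: 3

Answer: 3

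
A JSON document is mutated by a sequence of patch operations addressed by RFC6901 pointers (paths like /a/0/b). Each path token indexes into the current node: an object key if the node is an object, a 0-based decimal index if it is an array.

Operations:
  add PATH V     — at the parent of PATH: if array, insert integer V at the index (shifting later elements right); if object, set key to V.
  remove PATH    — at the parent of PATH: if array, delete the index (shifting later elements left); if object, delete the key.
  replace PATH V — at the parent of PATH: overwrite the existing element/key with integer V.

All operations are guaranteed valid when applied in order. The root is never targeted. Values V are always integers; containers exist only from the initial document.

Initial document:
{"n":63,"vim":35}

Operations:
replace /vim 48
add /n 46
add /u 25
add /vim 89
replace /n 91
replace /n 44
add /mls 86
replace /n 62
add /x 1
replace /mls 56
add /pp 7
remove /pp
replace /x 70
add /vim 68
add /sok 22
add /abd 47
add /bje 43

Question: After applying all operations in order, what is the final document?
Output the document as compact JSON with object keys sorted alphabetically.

After op 1 (replace /vim 48): {"n":63,"vim":48}
After op 2 (add /n 46): {"n":46,"vim":48}
After op 3 (add /u 25): {"n":46,"u":25,"vim":48}
After op 4 (add /vim 89): {"n":46,"u":25,"vim":89}
After op 5 (replace /n 91): {"n":91,"u":25,"vim":89}
After op 6 (replace /n 44): {"n":44,"u":25,"vim":89}
After op 7 (add /mls 86): {"mls":86,"n":44,"u":25,"vim":89}
After op 8 (replace /n 62): {"mls":86,"n":62,"u":25,"vim":89}
After op 9 (add /x 1): {"mls":86,"n":62,"u":25,"vim":89,"x":1}
After op 10 (replace /mls 56): {"mls":56,"n":62,"u":25,"vim":89,"x":1}
After op 11 (add /pp 7): {"mls":56,"n":62,"pp":7,"u":25,"vim":89,"x":1}
After op 12 (remove /pp): {"mls":56,"n":62,"u":25,"vim":89,"x":1}
After op 13 (replace /x 70): {"mls":56,"n":62,"u":25,"vim":89,"x":70}
After op 14 (add /vim 68): {"mls":56,"n":62,"u":25,"vim":68,"x":70}
After op 15 (add /sok 22): {"mls":56,"n":62,"sok":22,"u":25,"vim":68,"x":70}
After op 16 (add /abd 47): {"abd":47,"mls":56,"n":62,"sok":22,"u":25,"vim":68,"x":70}
After op 17 (add /bje 43): {"abd":47,"bje":43,"mls":56,"n":62,"sok":22,"u":25,"vim":68,"x":70}

Answer: {"abd":47,"bje":43,"mls":56,"n":62,"sok":22,"u":25,"vim":68,"x":70}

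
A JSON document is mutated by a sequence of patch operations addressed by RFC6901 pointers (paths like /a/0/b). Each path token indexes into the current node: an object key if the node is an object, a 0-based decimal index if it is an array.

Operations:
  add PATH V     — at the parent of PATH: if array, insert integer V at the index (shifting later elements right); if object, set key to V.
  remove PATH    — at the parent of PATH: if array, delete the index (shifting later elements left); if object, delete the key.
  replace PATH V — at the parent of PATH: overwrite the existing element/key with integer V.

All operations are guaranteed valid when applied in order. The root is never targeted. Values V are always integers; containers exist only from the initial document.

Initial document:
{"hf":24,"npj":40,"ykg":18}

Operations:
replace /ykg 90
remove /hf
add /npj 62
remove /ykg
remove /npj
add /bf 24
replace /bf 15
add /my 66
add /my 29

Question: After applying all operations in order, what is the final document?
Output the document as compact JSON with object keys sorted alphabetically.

Answer: {"bf":15,"my":29}

Derivation:
After op 1 (replace /ykg 90): {"hf":24,"npj":40,"ykg":90}
After op 2 (remove /hf): {"npj":40,"ykg":90}
After op 3 (add /npj 62): {"npj":62,"ykg":90}
After op 4 (remove /ykg): {"npj":62}
After op 5 (remove /npj): {}
After op 6 (add /bf 24): {"bf":24}
After op 7 (replace /bf 15): {"bf":15}
After op 8 (add /my 66): {"bf":15,"my":66}
After op 9 (add /my 29): {"bf":15,"my":29}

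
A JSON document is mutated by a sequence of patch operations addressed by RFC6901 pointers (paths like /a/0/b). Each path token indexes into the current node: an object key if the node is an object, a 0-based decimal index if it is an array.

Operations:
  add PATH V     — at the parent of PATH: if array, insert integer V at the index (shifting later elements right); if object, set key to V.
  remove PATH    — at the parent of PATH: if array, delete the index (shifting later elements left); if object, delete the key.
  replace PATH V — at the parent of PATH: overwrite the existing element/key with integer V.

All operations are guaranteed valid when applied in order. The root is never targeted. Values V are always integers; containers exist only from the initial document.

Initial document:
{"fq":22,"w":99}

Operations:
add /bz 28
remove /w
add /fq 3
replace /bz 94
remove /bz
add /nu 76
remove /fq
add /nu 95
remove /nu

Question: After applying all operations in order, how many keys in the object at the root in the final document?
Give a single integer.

After op 1 (add /bz 28): {"bz":28,"fq":22,"w":99}
After op 2 (remove /w): {"bz":28,"fq":22}
After op 3 (add /fq 3): {"bz":28,"fq":3}
After op 4 (replace /bz 94): {"bz":94,"fq":3}
After op 5 (remove /bz): {"fq":3}
After op 6 (add /nu 76): {"fq":3,"nu":76}
After op 7 (remove /fq): {"nu":76}
After op 8 (add /nu 95): {"nu":95}
After op 9 (remove /nu): {}
Size at the root: 0

Answer: 0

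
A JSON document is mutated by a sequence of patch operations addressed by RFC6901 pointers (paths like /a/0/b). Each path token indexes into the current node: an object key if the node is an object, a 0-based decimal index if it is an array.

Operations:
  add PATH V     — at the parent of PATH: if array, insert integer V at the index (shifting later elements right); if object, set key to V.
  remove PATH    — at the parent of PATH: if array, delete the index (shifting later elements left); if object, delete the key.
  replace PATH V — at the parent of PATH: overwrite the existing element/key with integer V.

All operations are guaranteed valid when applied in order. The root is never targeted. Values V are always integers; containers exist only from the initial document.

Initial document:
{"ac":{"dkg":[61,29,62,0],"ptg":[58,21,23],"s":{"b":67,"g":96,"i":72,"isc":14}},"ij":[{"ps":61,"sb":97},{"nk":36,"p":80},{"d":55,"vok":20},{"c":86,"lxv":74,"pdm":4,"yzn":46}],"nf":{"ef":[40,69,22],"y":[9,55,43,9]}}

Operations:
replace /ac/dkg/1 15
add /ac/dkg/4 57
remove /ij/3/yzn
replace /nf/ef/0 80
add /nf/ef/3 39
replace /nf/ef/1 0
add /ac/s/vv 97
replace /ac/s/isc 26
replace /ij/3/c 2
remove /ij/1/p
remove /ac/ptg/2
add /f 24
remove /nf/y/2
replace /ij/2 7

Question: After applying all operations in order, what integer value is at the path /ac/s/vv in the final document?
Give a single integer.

After op 1 (replace /ac/dkg/1 15): {"ac":{"dkg":[61,15,62,0],"ptg":[58,21,23],"s":{"b":67,"g":96,"i":72,"isc":14}},"ij":[{"ps":61,"sb":97},{"nk":36,"p":80},{"d":55,"vok":20},{"c":86,"lxv":74,"pdm":4,"yzn":46}],"nf":{"ef":[40,69,22],"y":[9,55,43,9]}}
After op 2 (add /ac/dkg/4 57): {"ac":{"dkg":[61,15,62,0,57],"ptg":[58,21,23],"s":{"b":67,"g":96,"i":72,"isc":14}},"ij":[{"ps":61,"sb":97},{"nk":36,"p":80},{"d":55,"vok":20},{"c":86,"lxv":74,"pdm":4,"yzn":46}],"nf":{"ef":[40,69,22],"y":[9,55,43,9]}}
After op 3 (remove /ij/3/yzn): {"ac":{"dkg":[61,15,62,0,57],"ptg":[58,21,23],"s":{"b":67,"g":96,"i":72,"isc":14}},"ij":[{"ps":61,"sb":97},{"nk":36,"p":80},{"d":55,"vok":20},{"c":86,"lxv":74,"pdm":4}],"nf":{"ef":[40,69,22],"y":[9,55,43,9]}}
After op 4 (replace /nf/ef/0 80): {"ac":{"dkg":[61,15,62,0,57],"ptg":[58,21,23],"s":{"b":67,"g":96,"i":72,"isc":14}},"ij":[{"ps":61,"sb":97},{"nk":36,"p":80},{"d":55,"vok":20},{"c":86,"lxv":74,"pdm":4}],"nf":{"ef":[80,69,22],"y":[9,55,43,9]}}
After op 5 (add /nf/ef/3 39): {"ac":{"dkg":[61,15,62,0,57],"ptg":[58,21,23],"s":{"b":67,"g":96,"i":72,"isc":14}},"ij":[{"ps":61,"sb":97},{"nk":36,"p":80},{"d":55,"vok":20},{"c":86,"lxv":74,"pdm":4}],"nf":{"ef":[80,69,22,39],"y":[9,55,43,9]}}
After op 6 (replace /nf/ef/1 0): {"ac":{"dkg":[61,15,62,0,57],"ptg":[58,21,23],"s":{"b":67,"g":96,"i":72,"isc":14}},"ij":[{"ps":61,"sb":97},{"nk":36,"p":80},{"d":55,"vok":20},{"c":86,"lxv":74,"pdm":4}],"nf":{"ef":[80,0,22,39],"y":[9,55,43,9]}}
After op 7 (add /ac/s/vv 97): {"ac":{"dkg":[61,15,62,0,57],"ptg":[58,21,23],"s":{"b":67,"g":96,"i":72,"isc":14,"vv":97}},"ij":[{"ps":61,"sb":97},{"nk":36,"p":80},{"d":55,"vok":20},{"c":86,"lxv":74,"pdm":4}],"nf":{"ef":[80,0,22,39],"y":[9,55,43,9]}}
After op 8 (replace /ac/s/isc 26): {"ac":{"dkg":[61,15,62,0,57],"ptg":[58,21,23],"s":{"b":67,"g":96,"i":72,"isc":26,"vv":97}},"ij":[{"ps":61,"sb":97},{"nk":36,"p":80},{"d":55,"vok":20},{"c":86,"lxv":74,"pdm":4}],"nf":{"ef":[80,0,22,39],"y":[9,55,43,9]}}
After op 9 (replace /ij/3/c 2): {"ac":{"dkg":[61,15,62,0,57],"ptg":[58,21,23],"s":{"b":67,"g":96,"i":72,"isc":26,"vv":97}},"ij":[{"ps":61,"sb":97},{"nk":36,"p":80},{"d":55,"vok":20},{"c":2,"lxv":74,"pdm":4}],"nf":{"ef":[80,0,22,39],"y":[9,55,43,9]}}
After op 10 (remove /ij/1/p): {"ac":{"dkg":[61,15,62,0,57],"ptg":[58,21,23],"s":{"b":67,"g":96,"i":72,"isc":26,"vv":97}},"ij":[{"ps":61,"sb":97},{"nk":36},{"d":55,"vok":20},{"c":2,"lxv":74,"pdm":4}],"nf":{"ef":[80,0,22,39],"y":[9,55,43,9]}}
After op 11 (remove /ac/ptg/2): {"ac":{"dkg":[61,15,62,0,57],"ptg":[58,21],"s":{"b":67,"g":96,"i":72,"isc":26,"vv":97}},"ij":[{"ps":61,"sb":97},{"nk":36},{"d":55,"vok":20},{"c":2,"lxv":74,"pdm":4}],"nf":{"ef":[80,0,22,39],"y":[9,55,43,9]}}
After op 12 (add /f 24): {"ac":{"dkg":[61,15,62,0,57],"ptg":[58,21],"s":{"b":67,"g":96,"i":72,"isc":26,"vv":97}},"f":24,"ij":[{"ps":61,"sb":97},{"nk":36},{"d":55,"vok":20},{"c":2,"lxv":74,"pdm":4}],"nf":{"ef":[80,0,22,39],"y":[9,55,43,9]}}
After op 13 (remove /nf/y/2): {"ac":{"dkg":[61,15,62,0,57],"ptg":[58,21],"s":{"b":67,"g":96,"i":72,"isc":26,"vv":97}},"f":24,"ij":[{"ps":61,"sb":97},{"nk":36},{"d":55,"vok":20},{"c":2,"lxv":74,"pdm":4}],"nf":{"ef":[80,0,22,39],"y":[9,55,9]}}
After op 14 (replace /ij/2 7): {"ac":{"dkg":[61,15,62,0,57],"ptg":[58,21],"s":{"b":67,"g":96,"i":72,"isc":26,"vv":97}},"f":24,"ij":[{"ps":61,"sb":97},{"nk":36},7,{"c":2,"lxv":74,"pdm":4}],"nf":{"ef":[80,0,22,39],"y":[9,55,9]}}
Value at /ac/s/vv: 97

Answer: 97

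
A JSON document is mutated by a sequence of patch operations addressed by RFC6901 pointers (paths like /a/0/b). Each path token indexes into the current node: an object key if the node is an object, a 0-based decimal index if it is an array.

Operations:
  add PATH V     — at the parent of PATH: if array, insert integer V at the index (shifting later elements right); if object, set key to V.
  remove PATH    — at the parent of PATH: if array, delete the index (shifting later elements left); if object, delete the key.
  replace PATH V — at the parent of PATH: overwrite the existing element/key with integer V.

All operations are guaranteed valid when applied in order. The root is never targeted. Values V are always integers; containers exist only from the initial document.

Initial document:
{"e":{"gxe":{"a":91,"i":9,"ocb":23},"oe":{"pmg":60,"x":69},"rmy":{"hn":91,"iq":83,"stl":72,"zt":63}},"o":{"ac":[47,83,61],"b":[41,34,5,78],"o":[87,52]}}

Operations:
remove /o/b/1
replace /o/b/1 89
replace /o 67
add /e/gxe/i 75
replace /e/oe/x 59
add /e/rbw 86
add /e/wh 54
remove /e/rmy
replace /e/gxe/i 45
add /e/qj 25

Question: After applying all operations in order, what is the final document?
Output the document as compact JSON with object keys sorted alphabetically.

After op 1 (remove /o/b/1): {"e":{"gxe":{"a":91,"i":9,"ocb":23},"oe":{"pmg":60,"x":69},"rmy":{"hn":91,"iq":83,"stl":72,"zt":63}},"o":{"ac":[47,83,61],"b":[41,5,78],"o":[87,52]}}
After op 2 (replace /o/b/1 89): {"e":{"gxe":{"a":91,"i":9,"ocb":23},"oe":{"pmg":60,"x":69},"rmy":{"hn":91,"iq":83,"stl":72,"zt":63}},"o":{"ac":[47,83,61],"b":[41,89,78],"o":[87,52]}}
After op 3 (replace /o 67): {"e":{"gxe":{"a":91,"i":9,"ocb":23},"oe":{"pmg":60,"x":69},"rmy":{"hn":91,"iq":83,"stl":72,"zt":63}},"o":67}
After op 4 (add /e/gxe/i 75): {"e":{"gxe":{"a":91,"i":75,"ocb":23},"oe":{"pmg":60,"x":69},"rmy":{"hn":91,"iq":83,"stl":72,"zt":63}},"o":67}
After op 5 (replace /e/oe/x 59): {"e":{"gxe":{"a":91,"i":75,"ocb":23},"oe":{"pmg":60,"x":59},"rmy":{"hn":91,"iq":83,"stl":72,"zt":63}},"o":67}
After op 6 (add /e/rbw 86): {"e":{"gxe":{"a":91,"i":75,"ocb":23},"oe":{"pmg":60,"x":59},"rbw":86,"rmy":{"hn":91,"iq":83,"stl":72,"zt":63}},"o":67}
After op 7 (add /e/wh 54): {"e":{"gxe":{"a":91,"i":75,"ocb":23},"oe":{"pmg":60,"x":59},"rbw":86,"rmy":{"hn":91,"iq":83,"stl":72,"zt":63},"wh":54},"o":67}
After op 8 (remove /e/rmy): {"e":{"gxe":{"a":91,"i":75,"ocb":23},"oe":{"pmg":60,"x":59},"rbw":86,"wh":54},"o":67}
After op 9 (replace /e/gxe/i 45): {"e":{"gxe":{"a":91,"i":45,"ocb":23},"oe":{"pmg":60,"x":59},"rbw":86,"wh":54},"o":67}
After op 10 (add /e/qj 25): {"e":{"gxe":{"a":91,"i":45,"ocb":23},"oe":{"pmg":60,"x":59},"qj":25,"rbw":86,"wh":54},"o":67}

Answer: {"e":{"gxe":{"a":91,"i":45,"ocb":23},"oe":{"pmg":60,"x":59},"qj":25,"rbw":86,"wh":54},"o":67}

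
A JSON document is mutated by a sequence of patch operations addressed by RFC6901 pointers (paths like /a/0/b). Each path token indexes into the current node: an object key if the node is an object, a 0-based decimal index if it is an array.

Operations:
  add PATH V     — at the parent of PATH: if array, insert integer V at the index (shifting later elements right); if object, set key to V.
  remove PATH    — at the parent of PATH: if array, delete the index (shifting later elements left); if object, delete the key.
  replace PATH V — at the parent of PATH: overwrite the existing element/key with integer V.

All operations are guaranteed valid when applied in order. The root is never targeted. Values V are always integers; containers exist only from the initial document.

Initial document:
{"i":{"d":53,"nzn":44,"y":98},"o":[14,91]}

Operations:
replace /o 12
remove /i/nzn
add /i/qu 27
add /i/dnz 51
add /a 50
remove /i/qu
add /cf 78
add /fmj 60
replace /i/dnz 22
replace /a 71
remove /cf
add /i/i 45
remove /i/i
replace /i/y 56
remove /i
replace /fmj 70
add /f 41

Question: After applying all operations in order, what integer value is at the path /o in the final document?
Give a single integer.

After op 1 (replace /o 12): {"i":{"d":53,"nzn":44,"y":98},"o":12}
After op 2 (remove /i/nzn): {"i":{"d":53,"y":98},"o":12}
After op 3 (add /i/qu 27): {"i":{"d":53,"qu":27,"y":98},"o":12}
After op 4 (add /i/dnz 51): {"i":{"d":53,"dnz":51,"qu":27,"y":98},"o":12}
After op 5 (add /a 50): {"a":50,"i":{"d":53,"dnz":51,"qu":27,"y":98},"o":12}
After op 6 (remove /i/qu): {"a":50,"i":{"d":53,"dnz":51,"y":98},"o":12}
After op 7 (add /cf 78): {"a":50,"cf":78,"i":{"d":53,"dnz":51,"y":98},"o":12}
After op 8 (add /fmj 60): {"a":50,"cf":78,"fmj":60,"i":{"d":53,"dnz":51,"y":98},"o":12}
After op 9 (replace /i/dnz 22): {"a":50,"cf":78,"fmj":60,"i":{"d":53,"dnz":22,"y":98},"o":12}
After op 10 (replace /a 71): {"a":71,"cf":78,"fmj":60,"i":{"d":53,"dnz":22,"y":98},"o":12}
After op 11 (remove /cf): {"a":71,"fmj":60,"i":{"d":53,"dnz":22,"y":98},"o":12}
After op 12 (add /i/i 45): {"a":71,"fmj":60,"i":{"d":53,"dnz":22,"i":45,"y":98},"o":12}
After op 13 (remove /i/i): {"a":71,"fmj":60,"i":{"d":53,"dnz":22,"y":98},"o":12}
After op 14 (replace /i/y 56): {"a":71,"fmj":60,"i":{"d":53,"dnz":22,"y":56},"o":12}
After op 15 (remove /i): {"a":71,"fmj":60,"o":12}
After op 16 (replace /fmj 70): {"a":71,"fmj":70,"o":12}
After op 17 (add /f 41): {"a":71,"f":41,"fmj":70,"o":12}
Value at /o: 12

Answer: 12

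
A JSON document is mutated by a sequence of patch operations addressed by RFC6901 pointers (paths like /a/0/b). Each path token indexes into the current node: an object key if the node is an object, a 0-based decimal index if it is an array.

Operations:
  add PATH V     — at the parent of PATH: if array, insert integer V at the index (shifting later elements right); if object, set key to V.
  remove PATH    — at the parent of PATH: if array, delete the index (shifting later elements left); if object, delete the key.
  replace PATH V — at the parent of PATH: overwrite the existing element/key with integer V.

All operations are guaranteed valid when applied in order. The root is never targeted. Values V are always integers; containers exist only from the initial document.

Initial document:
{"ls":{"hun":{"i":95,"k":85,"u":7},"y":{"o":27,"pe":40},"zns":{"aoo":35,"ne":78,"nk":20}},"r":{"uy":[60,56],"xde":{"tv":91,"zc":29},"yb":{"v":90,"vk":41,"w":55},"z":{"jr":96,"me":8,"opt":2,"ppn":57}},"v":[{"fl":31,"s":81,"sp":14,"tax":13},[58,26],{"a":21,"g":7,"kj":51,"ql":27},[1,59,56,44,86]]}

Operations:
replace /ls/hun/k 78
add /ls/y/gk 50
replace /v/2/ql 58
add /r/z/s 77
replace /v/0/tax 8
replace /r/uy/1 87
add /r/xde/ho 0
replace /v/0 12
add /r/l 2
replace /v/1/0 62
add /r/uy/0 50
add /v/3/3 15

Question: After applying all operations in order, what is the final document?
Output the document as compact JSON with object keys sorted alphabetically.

Answer: {"ls":{"hun":{"i":95,"k":78,"u":7},"y":{"gk":50,"o":27,"pe":40},"zns":{"aoo":35,"ne":78,"nk":20}},"r":{"l":2,"uy":[50,60,87],"xde":{"ho":0,"tv":91,"zc":29},"yb":{"v":90,"vk":41,"w":55},"z":{"jr":96,"me":8,"opt":2,"ppn":57,"s":77}},"v":[12,[62,26],{"a":21,"g":7,"kj":51,"ql":58},[1,59,56,15,44,86]]}

Derivation:
After op 1 (replace /ls/hun/k 78): {"ls":{"hun":{"i":95,"k":78,"u":7},"y":{"o":27,"pe":40},"zns":{"aoo":35,"ne":78,"nk":20}},"r":{"uy":[60,56],"xde":{"tv":91,"zc":29},"yb":{"v":90,"vk":41,"w":55},"z":{"jr":96,"me":8,"opt":2,"ppn":57}},"v":[{"fl":31,"s":81,"sp":14,"tax":13},[58,26],{"a":21,"g":7,"kj":51,"ql":27},[1,59,56,44,86]]}
After op 2 (add /ls/y/gk 50): {"ls":{"hun":{"i":95,"k":78,"u":7},"y":{"gk":50,"o":27,"pe":40},"zns":{"aoo":35,"ne":78,"nk":20}},"r":{"uy":[60,56],"xde":{"tv":91,"zc":29},"yb":{"v":90,"vk":41,"w":55},"z":{"jr":96,"me":8,"opt":2,"ppn":57}},"v":[{"fl":31,"s":81,"sp":14,"tax":13},[58,26],{"a":21,"g":7,"kj":51,"ql":27},[1,59,56,44,86]]}
After op 3 (replace /v/2/ql 58): {"ls":{"hun":{"i":95,"k":78,"u":7},"y":{"gk":50,"o":27,"pe":40},"zns":{"aoo":35,"ne":78,"nk":20}},"r":{"uy":[60,56],"xde":{"tv":91,"zc":29},"yb":{"v":90,"vk":41,"w":55},"z":{"jr":96,"me":8,"opt":2,"ppn":57}},"v":[{"fl":31,"s":81,"sp":14,"tax":13},[58,26],{"a":21,"g":7,"kj":51,"ql":58},[1,59,56,44,86]]}
After op 4 (add /r/z/s 77): {"ls":{"hun":{"i":95,"k":78,"u":7},"y":{"gk":50,"o":27,"pe":40},"zns":{"aoo":35,"ne":78,"nk":20}},"r":{"uy":[60,56],"xde":{"tv":91,"zc":29},"yb":{"v":90,"vk":41,"w":55},"z":{"jr":96,"me":8,"opt":2,"ppn":57,"s":77}},"v":[{"fl":31,"s":81,"sp":14,"tax":13},[58,26],{"a":21,"g":7,"kj":51,"ql":58},[1,59,56,44,86]]}
After op 5 (replace /v/0/tax 8): {"ls":{"hun":{"i":95,"k":78,"u":7},"y":{"gk":50,"o":27,"pe":40},"zns":{"aoo":35,"ne":78,"nk":20}},"r":{"uy":[60,56],"xde":{"tv":91,"zc":29},"yb":{"v":90,"vk":41,"w":55},"z":{"jr":96,"me":8,"opt":2,"ppn":57,"s":77}},"v":[{"fl":31,"s":81,"sp":14,"tax":8},[58,26],{"a":21,"g":7,"kj":51,"ql":58},[1,59,56,44,86]]}
After op 6 (replace /r/uy/1 87): {"ls":{"hun":{"i":95,"k":78,"u":7},"y":{"gk":50,"o":27,"pe":40},"zns":{"aoo":35,"ne":78,"nk":20}},"r":{"uy":[60,87],"xde":{"tv":91,"zc":29},"yb":{"v":90,"vk":41,"w":55},"z":{"jr":96,"me":8,"opt":2,"ppn":57,"s":77}},"v":[{"fl":31,"s":81,"sp":14,"tax":8},[58,26],{"a":21,"g":7,"kj":51,"ql":58},[1,59,56,44,86]]}
After op 7 (add /r/xde/ho 0): {"ls":{"hun":{"i":95,"k":78,"u":7},"y":{"gk":50,"o":27,"pe":40},"zns":{"aoo":35,"ne":78,"nk":20}},"r":{"uy":[60,87],"xde":{"ho":0,"tv":91,"zc":29},"yb":{"v":90,"vk":41,"w":55},"z":{"jr":96,"me":8,"opt":2,"ppn":57,"s":77}},"v":[{"fl":31,"s":81,"sp":14,"tax":8},[58,26],{"a":21,"g":7,"kj":51,"ql":58},[1,59,56,44,86]]}
After op 8 (replace /v/0 12): {"ls":{"hun":{"i":95,"k":78,"u":7},"y":{"gk":50,"o":27,"pe":40},"zns":{"aoo":35,"ne":78,"nk":20}},"r":{"uy":[60,87],"xde":{"ho":0,"tv":91,"zc":29},"yb":{"v":90,"vk":41,"w":55},"z":{"jr":96,"me":8,"opt":2,"ppn":57,"s":77}},"v":[12,[58,26],{"a":21,"g":7,"kj":51,"ql":58},[1,59,56,44,86]]}
After op 9 (add /r/l 2): {"ls":{"hun":{"i":95,"k":78,"u":7},"y":{"gk":50,"o":27,"pe":40},"zns":{"aoo":35,"ne":78,"nk":20}},"r":{"l":2,"uy":[60,87],"xde":{"ho":0,"tv":91,"zc":29},"yb":{"v":90,"vk":41,"w":55},"z":{"jr":96,"me":8,"opt":2,"ppn":57,"s":77}},"v":[12,[58,26],{"a":21,"g":7,"kj":51,"ql":58},[1,59,56,44,86]]}
After op 10 (replace /v/1/0 62): {"ls":{"hun":{"i":95,"k":78,"u":7},"y":{"gk":50,"o":27,"pe":40},"zns":{"aoo":35,"ne":78,"nk":20}},"r":{"l":2,"uy":[60,87],"xde":{"ho":0,"tv":91,"zc":29},"yb":{"v":90,"vk":41,"w":55},"z":{"jr":96,"me":8,"opt":2,"ppn":57,"s":77}},"v":[12,[62,26],{"a":21,"g":7,"kj":51,"ql":58},[1,59,56,44,86]]}
After op 11 (add /r/uy/0 50): {"ls":{"hun":{"i":95,"k":78,"u":7},"y":{"gk":50,"o":27,"pe":40},"zns":{"aoo":35,"ne":78,"nk":20}},"r":{"l":2,"uy":[50,60,87],"xde":{"ho":0,"tv":91,"zc":29},"yb":{"v":90,"vk":41,"w":55},"z":{"jr":96,"me":8,"opt":2,"ppn":57,"s":77}},"v":[12,[62,26],{"a":21,"g":7,"kj":51,"ql":58},[1,59,56,44,86]]}
After op 12 (add /v/3/3 15): {"ls":{"hun":{"i":95,"k":78,"u":7},"y":{"gk":50,"o":27,"pe":40},"zns":{"aoo":35,"ne":78,"nk":20}},"r":{"l":2,"uy":[50,60,87],"xde":{"ho":0,"tv":91,"zc":29},"yb":{"v":90,"vk":41,"w":55},"z":{"jr":96,"me":8,"opt":2,"ppn":57,"s":77}},"v":[12,[62,26],{"a":21,"g":7,"kj":51,"ql":58},[1,59,56,15,44,86]]}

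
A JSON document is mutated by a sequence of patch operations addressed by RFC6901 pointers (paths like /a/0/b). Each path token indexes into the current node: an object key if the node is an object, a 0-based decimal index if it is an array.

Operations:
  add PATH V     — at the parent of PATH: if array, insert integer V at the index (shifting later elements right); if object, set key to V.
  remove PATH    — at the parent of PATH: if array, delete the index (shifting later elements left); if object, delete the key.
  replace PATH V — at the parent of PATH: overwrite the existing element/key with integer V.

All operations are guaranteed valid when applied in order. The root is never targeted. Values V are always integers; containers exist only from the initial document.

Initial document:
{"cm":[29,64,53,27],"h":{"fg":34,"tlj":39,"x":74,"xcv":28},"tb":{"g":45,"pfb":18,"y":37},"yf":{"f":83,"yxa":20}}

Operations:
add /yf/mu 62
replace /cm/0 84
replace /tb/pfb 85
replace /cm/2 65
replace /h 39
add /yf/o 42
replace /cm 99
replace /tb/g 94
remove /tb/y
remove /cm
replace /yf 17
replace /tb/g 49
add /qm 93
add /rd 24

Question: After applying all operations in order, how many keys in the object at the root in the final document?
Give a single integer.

After op 1 (add /yf/mu 62): {"cm":[29,64,53,27],"h":{"fg":34,"tlj":39,"x":74,"xcv":28},"tb":{"g":45,"pfb":18,"y":37},"yf":{"f":83,"mu":62,"yxa":20}}
After op 2 (replace /cm/0 84): {"cm":[84,64,53,27],"h":{"fg":34,"tlj":39,"x":74,"xcv":28},"tb":{"g":45,"pfb":18,"y":37},"yf":{"f":83,"mu":62,"yxa":20}}
After op 3 (replace /tb/pfb 85): {"cm":[84,64,53,27],"h":{"fg":34,"tlj":39,"x":74,"xcv":28},"tb":{"g":45,"pfb":85,"y":37},"yf":{"f":83,"mu":62,"yxa":20}}
After op 4 (replace /cm/2 65): {"cm":[84,64,65,27],"h":{"fg":34,"tlj":39,"x":74,"xcv":28},"tb":{"g":45,"pfb":85,"y":37},"yf":{"f":83,"mu":62,"yxa":20}}
After op 5 (replace /h 39): {"cm":[84,64,65,27],"h":39,"tb":{"g":45,"pfb":85,"y":37},"yf":{"f":83,"mu":62,"yxa":20}}
After op 6 (add /yf/o 42): {"cm":[84,64,65,27],"h":39,"tb":{"g":45,"pfb":85,"y":37},"yf":{"f":83,"mu":62,"o":42,"yxa":20}}
After op 7 (replace /cm 99): {"cm":99,"h":39,"tb":{"g":45,"pfb":85,"y":37},"yf":{"f":83,"mu":62,"o":42,"yxa":20}}
After op 8 (replace /tb/g 94): {"cm":99,"h":39,"tb":{"g":94,"pfb":85,"y":37},"yf":{"f":83,"mu":62,"o":42,"yxa":20}}
After op 9 (remove /tb/y): {"cm":99,"h":39,"tb":{"g":94,"pfb":85},"yf":{"f":83,"mu":62,"o":42,"yxa":20}}
After op 10 (remove /cm): {"h":39,"tb":{"g":94,"pfb":85},"yf":{"f":83,"mu":62,"o":42,"yxa":20}}
After op 11 (replace /yf 17): {"h":39,"tb":{"g":94,"pfb":85},"yf":17}
After op 12 (replace /tb/g 49): {"h":39,"tb":{"g":49,"pfb":85},"yf":17}
After op 13 (add /qm 93): {"h":39,"qm":93,"tb":{"g":49,"pfb":85},"yf":17}
After op 14 (add /rd 24): {"h":39,"qm":93,"rd":24,"tb":{"g":49,"pfb":85},"yf":17}
Size at the root: 5

Answer: 5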